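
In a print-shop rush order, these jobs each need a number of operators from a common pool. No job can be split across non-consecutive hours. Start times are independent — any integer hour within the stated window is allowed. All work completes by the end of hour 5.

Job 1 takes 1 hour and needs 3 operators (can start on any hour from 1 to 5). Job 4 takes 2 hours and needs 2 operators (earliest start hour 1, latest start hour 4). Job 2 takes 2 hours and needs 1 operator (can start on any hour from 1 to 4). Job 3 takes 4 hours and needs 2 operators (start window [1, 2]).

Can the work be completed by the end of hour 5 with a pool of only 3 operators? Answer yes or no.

Total operator-hours = 17; over 5 hours the average is 17/5 > 3, so some hour must exceed 3.

no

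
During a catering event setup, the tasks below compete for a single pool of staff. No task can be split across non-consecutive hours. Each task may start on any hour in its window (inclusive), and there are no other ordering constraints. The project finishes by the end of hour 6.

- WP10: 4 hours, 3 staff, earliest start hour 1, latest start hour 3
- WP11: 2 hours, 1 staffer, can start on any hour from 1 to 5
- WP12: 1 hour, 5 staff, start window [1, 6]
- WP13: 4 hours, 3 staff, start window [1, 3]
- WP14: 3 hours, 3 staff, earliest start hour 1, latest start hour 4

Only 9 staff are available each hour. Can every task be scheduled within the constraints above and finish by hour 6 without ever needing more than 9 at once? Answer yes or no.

Schedule WP10@1, WP11@1, WP12@1, WP13@2, WP14@3: h1:9  h2:7  h3:9  h4:9  h5:6  h6:0 — peak 9 ≤ 9.

yes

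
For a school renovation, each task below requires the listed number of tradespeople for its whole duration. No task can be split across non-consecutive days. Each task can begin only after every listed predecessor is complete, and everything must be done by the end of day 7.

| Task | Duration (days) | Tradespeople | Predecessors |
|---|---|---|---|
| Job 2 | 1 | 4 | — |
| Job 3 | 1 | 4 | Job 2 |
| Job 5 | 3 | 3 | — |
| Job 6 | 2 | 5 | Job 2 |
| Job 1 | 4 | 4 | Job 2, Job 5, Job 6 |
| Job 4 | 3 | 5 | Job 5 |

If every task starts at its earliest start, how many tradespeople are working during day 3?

8

At early start, day 3 has: Job 5, Job 6.
Demand: 3 + 5 = 8.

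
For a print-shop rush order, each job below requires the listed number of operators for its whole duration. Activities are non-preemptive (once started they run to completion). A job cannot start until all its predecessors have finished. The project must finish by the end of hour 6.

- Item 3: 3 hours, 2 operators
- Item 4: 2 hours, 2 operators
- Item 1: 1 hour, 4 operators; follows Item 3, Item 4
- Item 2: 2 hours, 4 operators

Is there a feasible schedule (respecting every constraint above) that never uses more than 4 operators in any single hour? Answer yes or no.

yes

Schedule Item 3@1, Item 4@1, Item 1@4, Item 2@5: h1:4  h2:4  h3:2  h4:4  h5:4  h6:4 — peak 4 ≤ 4.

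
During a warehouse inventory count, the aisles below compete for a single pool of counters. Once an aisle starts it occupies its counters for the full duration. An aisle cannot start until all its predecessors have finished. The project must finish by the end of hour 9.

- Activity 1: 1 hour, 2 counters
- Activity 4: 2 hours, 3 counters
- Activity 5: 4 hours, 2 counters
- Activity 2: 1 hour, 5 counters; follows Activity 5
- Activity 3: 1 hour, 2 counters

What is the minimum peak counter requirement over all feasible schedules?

Early-start (Activity 1@1, Activity 4@1, Activity 5@1, Activity 2@5, Activity 3@1) gives peak 9: h1:9  h2:5  h3:2  h4:2  h5:5  h6:0  h7:0  h8:0  h9:0.
Shift Activity 5→2, Activity 2→6, Activity 3→3.
Schedule Activity 1@1, Activity 4@1, Activity 5@2, Activity 2@6, Activity 3@3: h1:5  h2:5  h3:4  h4:2  h5:2  h6:5  h7:0  h8:0  h9:0 — peak 5.

5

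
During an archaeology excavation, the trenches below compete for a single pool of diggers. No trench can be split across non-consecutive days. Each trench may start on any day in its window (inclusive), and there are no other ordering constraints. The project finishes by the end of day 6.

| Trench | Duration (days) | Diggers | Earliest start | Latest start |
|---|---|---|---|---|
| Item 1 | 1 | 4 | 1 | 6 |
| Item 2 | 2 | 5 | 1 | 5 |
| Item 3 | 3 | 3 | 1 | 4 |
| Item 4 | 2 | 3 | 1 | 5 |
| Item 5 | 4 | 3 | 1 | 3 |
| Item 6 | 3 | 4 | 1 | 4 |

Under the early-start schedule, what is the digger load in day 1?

22

At early start, day 1 has: Item 1, Item 2, Item 3, Item 4, Item 5, Item 6.
Demand: 4 + 5 + 3 + 3 + 3 + 4 = 22.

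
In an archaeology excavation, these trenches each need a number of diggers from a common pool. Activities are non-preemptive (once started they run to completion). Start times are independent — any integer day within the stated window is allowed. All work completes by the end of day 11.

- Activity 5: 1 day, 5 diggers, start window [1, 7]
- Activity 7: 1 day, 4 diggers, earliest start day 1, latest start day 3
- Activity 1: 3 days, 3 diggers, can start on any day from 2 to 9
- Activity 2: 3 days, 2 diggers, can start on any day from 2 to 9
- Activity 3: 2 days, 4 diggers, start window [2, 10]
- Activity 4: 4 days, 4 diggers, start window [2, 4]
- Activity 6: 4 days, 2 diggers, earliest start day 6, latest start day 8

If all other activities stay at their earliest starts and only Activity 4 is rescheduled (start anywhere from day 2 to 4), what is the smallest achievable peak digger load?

Activity 4@2: d1:9  d2:13  d3:13  d4:9  d5:4  d6:2  d7:2  d8:2  d9:2  d10:0  d11:0 → peak 13
Activity 4@3: d1:9  d2:9  d3:13  d4:9  d5:4  d6:6  d7:2  d8:2  d9:2  d10:0  d11:0 → peak 13
Activity 4@4: d1:9  d2:9  d3:9  d4:9  d5:4  d6:6  d7:6  d8:2  d9:2  d10:0  d11:0 → peak 9
Best is Activity 4@4, peak 9.

9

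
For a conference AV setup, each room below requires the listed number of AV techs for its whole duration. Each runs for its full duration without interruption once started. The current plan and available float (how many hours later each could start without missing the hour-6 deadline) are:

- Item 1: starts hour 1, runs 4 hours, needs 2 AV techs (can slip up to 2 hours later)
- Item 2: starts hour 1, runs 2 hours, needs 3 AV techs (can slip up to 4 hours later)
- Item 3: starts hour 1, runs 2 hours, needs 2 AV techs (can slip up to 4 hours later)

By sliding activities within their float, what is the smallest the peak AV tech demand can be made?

4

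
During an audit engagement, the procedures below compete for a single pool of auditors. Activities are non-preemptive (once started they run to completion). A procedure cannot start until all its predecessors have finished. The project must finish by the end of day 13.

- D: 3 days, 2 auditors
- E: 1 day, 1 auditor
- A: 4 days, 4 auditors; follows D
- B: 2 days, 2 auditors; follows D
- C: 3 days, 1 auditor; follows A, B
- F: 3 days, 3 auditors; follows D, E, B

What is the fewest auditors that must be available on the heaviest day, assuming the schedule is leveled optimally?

4

Early-start (D@1, E@1, A@4, B@4, C@8, F@6) gives peak 7: d1:3  d2:2  d3:2  d4:6  d5:6  d6:7  d7:7  d8:4  d9:1  d10:1  d11:0  d12:0  d13:0.
Shift B→8, C→10, F→10.
Schedule D@1, E@1, A@4, B@8, C@10, F@10: d1:3  d2:2  d3:2  d4:4  d5:4  d6:4  d7:4  d8:2  d9:2  d10:4  d11:4  d12:4  d13:0 — peak 4.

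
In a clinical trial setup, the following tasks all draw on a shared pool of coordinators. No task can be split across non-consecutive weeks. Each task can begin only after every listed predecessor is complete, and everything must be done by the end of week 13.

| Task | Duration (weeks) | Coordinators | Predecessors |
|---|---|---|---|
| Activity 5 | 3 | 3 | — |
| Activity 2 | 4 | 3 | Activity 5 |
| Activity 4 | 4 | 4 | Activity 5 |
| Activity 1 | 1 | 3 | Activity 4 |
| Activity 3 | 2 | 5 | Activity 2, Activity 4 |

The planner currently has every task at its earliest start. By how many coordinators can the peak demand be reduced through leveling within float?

2

Early-start peak: w1:3  w2:3  w3:3  w4:7  w5:7  w6:7  w7:7  w8:8  w9:5  w10:0  w11:0  w12:0  w13:0 ⇒ 8.
Leveled (Activity 5@1, Activity 2@8, Activity 4@4, Activity 1@8, Activity 3@12): w1:3  w2:3  w3:3  w4:4  w5:4  w6:4  w7:4  w8:6  w9:3  w10:3  w11:3  w12:5  w13:5 ⇒ 6.
Reduction 8 − 6 = 2.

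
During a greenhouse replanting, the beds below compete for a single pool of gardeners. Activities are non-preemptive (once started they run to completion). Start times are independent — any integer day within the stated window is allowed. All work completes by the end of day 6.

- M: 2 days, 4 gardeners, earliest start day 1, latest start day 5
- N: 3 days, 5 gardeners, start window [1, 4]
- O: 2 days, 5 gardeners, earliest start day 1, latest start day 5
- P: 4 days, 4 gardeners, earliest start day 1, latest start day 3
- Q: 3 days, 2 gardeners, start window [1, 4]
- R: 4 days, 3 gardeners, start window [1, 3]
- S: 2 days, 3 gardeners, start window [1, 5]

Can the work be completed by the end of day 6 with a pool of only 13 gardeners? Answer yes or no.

Schedule M@1, N@1, O@5, P@1, Q@4, R@3, S@4: d1:13  d2:13  d3:12  d4:12  d5:13  d6:10 — peak 13 ≤ 13.

yes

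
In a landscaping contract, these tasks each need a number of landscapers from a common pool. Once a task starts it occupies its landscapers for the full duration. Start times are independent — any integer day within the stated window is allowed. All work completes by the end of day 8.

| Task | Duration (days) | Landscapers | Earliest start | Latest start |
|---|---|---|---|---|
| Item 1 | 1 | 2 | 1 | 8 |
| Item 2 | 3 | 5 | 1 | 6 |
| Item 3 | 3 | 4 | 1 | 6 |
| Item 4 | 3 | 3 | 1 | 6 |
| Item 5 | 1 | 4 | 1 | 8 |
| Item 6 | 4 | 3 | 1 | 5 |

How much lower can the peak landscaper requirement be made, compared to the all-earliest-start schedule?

13

Early-start peak: d1:21  d2:15  d3:15  d4:3  d5:0  d6:0  d7:0  d8:0 ⇒ 21.
Leveled (Item 1@1, Item 2@1, Item 3@4, Item 4@2, Item 5@7, Item 6@5): d1:7  d2:8  d3:8  d4:7  d5:7  d6:7  d7:7  d8:3 ⇒ 8.
Reduction 21 − 8 = 13.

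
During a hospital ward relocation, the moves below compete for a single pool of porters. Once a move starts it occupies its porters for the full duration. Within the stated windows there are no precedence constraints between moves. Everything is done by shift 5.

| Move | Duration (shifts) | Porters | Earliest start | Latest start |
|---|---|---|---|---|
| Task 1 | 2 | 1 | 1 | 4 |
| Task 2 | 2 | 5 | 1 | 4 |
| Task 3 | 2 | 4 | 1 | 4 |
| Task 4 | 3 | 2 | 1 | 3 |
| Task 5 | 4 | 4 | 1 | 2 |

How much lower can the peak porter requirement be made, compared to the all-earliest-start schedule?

Early-start peak: s1:16  s2:16  s3:6  s4:4  s5:0 ⇒ 16.
Leveled (Task 1@1, Task 2@1, Task 3@3, Task 4@3, Task 5@1): s1:10  s2:10  s3:10  s4:10  s5:2 ⇒ 10.
Reduction 16 − 10 = 6.

6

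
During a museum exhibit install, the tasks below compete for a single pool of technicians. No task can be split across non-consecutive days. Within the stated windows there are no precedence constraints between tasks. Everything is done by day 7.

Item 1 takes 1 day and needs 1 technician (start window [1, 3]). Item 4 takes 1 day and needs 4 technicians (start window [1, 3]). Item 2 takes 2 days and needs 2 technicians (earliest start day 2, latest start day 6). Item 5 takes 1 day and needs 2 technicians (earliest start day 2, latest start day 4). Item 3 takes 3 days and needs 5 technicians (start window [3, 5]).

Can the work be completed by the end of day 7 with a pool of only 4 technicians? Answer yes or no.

The minimum achievable peak is 5; 4 < 5, so no feasible schedule stays within the cap.

no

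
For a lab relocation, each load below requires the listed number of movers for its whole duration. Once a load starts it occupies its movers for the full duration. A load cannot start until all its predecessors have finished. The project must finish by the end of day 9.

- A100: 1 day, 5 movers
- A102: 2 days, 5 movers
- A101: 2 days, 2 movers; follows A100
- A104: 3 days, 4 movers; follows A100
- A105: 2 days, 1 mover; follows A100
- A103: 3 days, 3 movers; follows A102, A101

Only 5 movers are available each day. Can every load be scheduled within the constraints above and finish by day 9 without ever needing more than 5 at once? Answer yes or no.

The minimum achievable peak is 6; 5 < 6, so no feasible schedule stays within the cap.

no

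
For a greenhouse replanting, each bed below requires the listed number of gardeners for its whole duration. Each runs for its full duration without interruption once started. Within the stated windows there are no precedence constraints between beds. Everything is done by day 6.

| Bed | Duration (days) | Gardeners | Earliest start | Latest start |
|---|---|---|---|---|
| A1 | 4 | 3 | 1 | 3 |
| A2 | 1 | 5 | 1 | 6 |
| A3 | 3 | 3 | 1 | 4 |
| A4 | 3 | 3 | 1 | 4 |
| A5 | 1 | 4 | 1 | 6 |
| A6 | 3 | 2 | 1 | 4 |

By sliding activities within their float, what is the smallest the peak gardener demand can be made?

8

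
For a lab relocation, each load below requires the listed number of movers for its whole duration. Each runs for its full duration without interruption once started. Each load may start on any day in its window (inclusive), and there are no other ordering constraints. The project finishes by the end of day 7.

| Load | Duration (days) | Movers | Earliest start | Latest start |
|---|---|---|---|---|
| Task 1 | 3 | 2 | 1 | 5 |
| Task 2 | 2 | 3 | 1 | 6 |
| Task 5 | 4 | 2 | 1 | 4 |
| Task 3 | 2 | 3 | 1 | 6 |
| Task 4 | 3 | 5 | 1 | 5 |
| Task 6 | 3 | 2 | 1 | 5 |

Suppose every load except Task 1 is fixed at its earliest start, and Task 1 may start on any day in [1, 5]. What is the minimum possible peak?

Task 1@1: d1:17  d2:17  d3:11  d4:2  d5:0  d6:0  d7:0 → peak 17
Task 1@2: d1:15  d2:17  d3:11  d4:4  d5:0  d6:0  d7:0 → peak 17
Task 1@3: d1:15  d2:15  d3:11  d4:4  d5:2  d6:0  d7:0 → peak 15
Task 1@4: d1:15  d2:15  d3:9  d4:4  d5:2  d6:2  d7:0 → peak 15
Task 1@5: d1:15  d2:15  d3:9  d4:2  d5:2  d6:2  d7:2 → peak 15
Best is Task 1@3, peak 15.

15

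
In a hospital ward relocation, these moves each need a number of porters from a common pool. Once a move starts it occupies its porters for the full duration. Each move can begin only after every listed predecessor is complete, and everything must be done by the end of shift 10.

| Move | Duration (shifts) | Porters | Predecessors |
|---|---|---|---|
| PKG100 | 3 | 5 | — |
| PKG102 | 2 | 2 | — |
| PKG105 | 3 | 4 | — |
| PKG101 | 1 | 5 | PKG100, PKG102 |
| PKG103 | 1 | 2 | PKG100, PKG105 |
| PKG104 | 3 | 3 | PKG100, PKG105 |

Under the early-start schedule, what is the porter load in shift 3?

At early start, shift 3 has: PKG100, PKG105.
Demand: 5 + 4 = 9.

9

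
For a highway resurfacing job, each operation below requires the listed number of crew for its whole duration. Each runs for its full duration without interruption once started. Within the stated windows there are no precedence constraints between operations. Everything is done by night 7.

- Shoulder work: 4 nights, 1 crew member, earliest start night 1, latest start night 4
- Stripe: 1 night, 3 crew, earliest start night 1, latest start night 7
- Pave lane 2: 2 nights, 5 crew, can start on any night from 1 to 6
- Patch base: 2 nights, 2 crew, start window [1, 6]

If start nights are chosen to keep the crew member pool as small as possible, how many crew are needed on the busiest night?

Early-start (Shoulder work@1, Stripe@1, Pave lane 2@1, Patch base@1) gives peak 11: n1:11  n2:8  n3:1  n4:1  n5:0  n6:0  n7:0.
Shift Pave lane 2→5, Patch base→2.
Schedule Shoulder work@1, Stripe@1, Pave lane 2@5, Patch base@2: n1:4  n2:3  n3:3  n4:1  n5:5  n6:5  n7:0 — peak 5.

5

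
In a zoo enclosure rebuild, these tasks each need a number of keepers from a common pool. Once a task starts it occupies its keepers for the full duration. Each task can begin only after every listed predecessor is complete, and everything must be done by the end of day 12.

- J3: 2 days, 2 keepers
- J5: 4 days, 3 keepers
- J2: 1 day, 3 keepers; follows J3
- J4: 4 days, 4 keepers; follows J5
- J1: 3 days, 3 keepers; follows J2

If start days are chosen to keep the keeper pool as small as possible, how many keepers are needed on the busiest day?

Early-start (J3@1, J5@1, J2@3, J4@5, J1@4) gives peak 7: d1:5  d2:5  d3:6  d4:6  d5:7  d6:7  d7:4  d8:4  d9:0  d10:0  d11:0  d12:0.
Shift J2→5, J4→6, J1→10.
Schedule J3@1, J5@1, J2@5, J4@6, J1@10: d1:5  d2:5  d3:3  d4:3  d5:3  d6:4  d7:4  d8:4  d9:4  d10:3  d11:3  d12:3 — peak 5.

5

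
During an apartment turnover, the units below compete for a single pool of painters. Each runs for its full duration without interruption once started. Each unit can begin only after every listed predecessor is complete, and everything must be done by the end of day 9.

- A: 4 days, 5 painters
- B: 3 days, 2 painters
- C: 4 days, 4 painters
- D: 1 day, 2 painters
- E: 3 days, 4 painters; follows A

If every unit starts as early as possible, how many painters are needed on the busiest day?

13

Early-start schedule: A@1, B@1, C@1, D@1, E@5.
Load per day: day 1: 13, day 2: 11, day 3: 11, day 4: 9, day 5: 4, day 6: 4, day 7: 4, day 8: 0, day 9: 0.
Peak is 13.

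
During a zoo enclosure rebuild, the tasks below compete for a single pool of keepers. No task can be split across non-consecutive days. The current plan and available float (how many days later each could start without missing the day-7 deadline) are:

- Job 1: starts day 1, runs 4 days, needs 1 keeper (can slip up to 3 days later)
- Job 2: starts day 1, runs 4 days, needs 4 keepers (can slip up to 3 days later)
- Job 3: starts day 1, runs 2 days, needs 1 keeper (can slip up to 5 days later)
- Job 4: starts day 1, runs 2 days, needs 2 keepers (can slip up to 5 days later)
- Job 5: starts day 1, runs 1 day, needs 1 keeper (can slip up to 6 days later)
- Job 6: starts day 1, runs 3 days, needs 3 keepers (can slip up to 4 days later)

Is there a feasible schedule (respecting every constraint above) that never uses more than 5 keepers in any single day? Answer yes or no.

no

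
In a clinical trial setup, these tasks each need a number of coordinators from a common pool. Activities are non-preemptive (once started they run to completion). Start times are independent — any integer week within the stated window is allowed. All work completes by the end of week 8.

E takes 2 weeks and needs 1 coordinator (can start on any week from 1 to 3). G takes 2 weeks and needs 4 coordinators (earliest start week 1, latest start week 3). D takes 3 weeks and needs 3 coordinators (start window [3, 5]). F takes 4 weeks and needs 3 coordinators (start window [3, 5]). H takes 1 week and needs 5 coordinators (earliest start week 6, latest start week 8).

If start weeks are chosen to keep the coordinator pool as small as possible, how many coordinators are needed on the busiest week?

Early-start (E@1, G@1, D@3, F@3, H@6) gives peak 8: w1:5  w2:5  w3:6  w4:6  w5:6  w6:8  w7:0  w8:0.
Shift H→7.
Schedule E@1, G@1, D@3, F@3, H@7: w1:5  w2:5  w3:6  w4:6  w5:6  w6:3  w7:5  w8:0 — peak 6.

6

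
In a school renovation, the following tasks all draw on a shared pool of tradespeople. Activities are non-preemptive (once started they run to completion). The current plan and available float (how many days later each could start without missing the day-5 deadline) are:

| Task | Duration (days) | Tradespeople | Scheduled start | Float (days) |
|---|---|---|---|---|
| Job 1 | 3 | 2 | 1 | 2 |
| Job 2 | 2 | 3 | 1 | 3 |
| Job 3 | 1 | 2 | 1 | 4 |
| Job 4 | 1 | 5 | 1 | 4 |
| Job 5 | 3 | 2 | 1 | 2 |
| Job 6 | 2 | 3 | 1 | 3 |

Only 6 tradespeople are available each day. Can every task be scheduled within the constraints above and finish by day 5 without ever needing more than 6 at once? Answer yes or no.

no

Total tradesperson-days = 31; over 5 days the average is 31/5 > 6, so some day must exceed 6.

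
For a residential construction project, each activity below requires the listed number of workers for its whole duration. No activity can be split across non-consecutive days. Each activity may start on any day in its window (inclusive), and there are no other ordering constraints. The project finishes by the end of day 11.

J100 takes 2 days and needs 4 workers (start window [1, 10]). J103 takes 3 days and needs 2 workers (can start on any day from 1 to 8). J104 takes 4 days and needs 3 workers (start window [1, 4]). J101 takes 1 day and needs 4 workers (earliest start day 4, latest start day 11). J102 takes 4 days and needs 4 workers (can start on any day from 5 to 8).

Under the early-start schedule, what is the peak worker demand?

Early-start schedule: J100@1, J103@1, J104@1, J101@4, J102@5.
Load per day: day 1: 9, day 2: 9, day 3: 5, day 4: 7, day 5: 4, day 6: 4, day 7: 4, day 8: 4, day 9: 0, day 10: 0, day 11: 0.
Peak is 9.

9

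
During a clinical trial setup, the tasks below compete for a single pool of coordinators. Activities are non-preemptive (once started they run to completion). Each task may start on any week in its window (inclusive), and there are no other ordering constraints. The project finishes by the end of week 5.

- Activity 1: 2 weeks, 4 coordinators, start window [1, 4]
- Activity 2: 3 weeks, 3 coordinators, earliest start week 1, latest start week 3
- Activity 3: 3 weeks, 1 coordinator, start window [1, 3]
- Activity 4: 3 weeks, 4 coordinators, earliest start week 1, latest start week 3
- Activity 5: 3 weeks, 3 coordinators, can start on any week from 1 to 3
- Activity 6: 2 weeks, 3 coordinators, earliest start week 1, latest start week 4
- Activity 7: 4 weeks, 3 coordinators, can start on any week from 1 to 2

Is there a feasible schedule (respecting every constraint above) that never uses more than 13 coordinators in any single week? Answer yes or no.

The minimum achievable peak is 14; 13 < 14, so no feasible schedule stays within the cap.

no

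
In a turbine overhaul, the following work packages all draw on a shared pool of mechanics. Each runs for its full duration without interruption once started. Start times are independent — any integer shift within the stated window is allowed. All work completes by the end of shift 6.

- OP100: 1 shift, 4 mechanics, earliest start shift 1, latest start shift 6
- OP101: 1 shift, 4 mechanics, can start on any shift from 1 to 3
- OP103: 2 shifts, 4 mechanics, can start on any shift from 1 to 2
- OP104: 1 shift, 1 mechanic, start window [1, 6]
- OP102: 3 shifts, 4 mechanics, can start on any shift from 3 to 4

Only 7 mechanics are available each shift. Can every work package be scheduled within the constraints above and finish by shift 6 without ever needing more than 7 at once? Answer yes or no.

The minimum achievable peak is 8; 7 < 8, so no feasible schedule stays within the cap.

no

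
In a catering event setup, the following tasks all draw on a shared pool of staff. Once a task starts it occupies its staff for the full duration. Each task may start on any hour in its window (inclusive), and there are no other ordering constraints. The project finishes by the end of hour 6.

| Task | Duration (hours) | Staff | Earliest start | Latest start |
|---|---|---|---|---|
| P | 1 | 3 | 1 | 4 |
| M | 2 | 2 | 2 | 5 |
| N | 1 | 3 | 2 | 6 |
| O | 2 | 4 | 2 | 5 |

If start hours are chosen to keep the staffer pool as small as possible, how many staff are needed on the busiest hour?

Early-start (P@1, M@2, N@2, O@2) gives peak 9: h1:3  h2:9  h3:6  h4:0  h5:0  h6:0.
Shift N→4, O→5.
Schedule P@1, M@2, N@4, O@5: h1:3  h2:2  h3:2  h4:3  h5:4  h6:4 — peak 4.

4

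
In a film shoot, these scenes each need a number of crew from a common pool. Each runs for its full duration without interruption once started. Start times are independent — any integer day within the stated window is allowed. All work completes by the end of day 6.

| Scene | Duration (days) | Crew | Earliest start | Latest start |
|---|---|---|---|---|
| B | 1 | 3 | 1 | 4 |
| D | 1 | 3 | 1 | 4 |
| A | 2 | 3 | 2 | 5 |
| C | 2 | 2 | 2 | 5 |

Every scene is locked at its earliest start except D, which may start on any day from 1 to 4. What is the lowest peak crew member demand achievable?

5

D@1: d1:6  d2:5  d3:5  d4:0  d5:0  d6:0 → peak 6
D@2: d1:3  d2:8  d3:5  d4:0  d5:0  d6:0 → peak 8
D@3: d1:3  d2:5  d3:8  d4:0  d5:0  d6:0 → peak 8
D@4: d1:3  d2:5  d3:5  d4:3  d5:0  d6:0 → peak 5
Best is D@4, peak 5.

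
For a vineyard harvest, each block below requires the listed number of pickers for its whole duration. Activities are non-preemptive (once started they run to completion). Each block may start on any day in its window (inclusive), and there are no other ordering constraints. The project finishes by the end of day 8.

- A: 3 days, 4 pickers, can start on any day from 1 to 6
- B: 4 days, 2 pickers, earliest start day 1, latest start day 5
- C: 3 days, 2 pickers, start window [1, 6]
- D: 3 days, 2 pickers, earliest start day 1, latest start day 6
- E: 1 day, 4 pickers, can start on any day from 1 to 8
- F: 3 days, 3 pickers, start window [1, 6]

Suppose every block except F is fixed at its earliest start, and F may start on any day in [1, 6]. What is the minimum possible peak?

14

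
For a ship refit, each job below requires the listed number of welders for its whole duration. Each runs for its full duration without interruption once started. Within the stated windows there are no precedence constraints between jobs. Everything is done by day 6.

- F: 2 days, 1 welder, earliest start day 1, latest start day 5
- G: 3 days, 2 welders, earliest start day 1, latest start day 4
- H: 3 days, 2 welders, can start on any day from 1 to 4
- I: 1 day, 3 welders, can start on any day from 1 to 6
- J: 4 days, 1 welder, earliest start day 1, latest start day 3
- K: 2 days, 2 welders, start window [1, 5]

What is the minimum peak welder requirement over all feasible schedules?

5

Early-start (F@1, G@1, H@1, I@1, J@1, K@1) gives peak 11: d1:11  d2:8  d3:5  d4:1  d5:0  d6:0.
Shift I→4, J→3, K→5.
Schedule F@1, G@1, H@1, I@4, J@3, K@5: d1:5  d2:5  d3:5  d4:4  d5:3  d6:3 — peak 5.
Total welder-days = 25 over 6 days ⇒ peak ≥ ⌈25/6⌉ = 5, so 5 is optimal.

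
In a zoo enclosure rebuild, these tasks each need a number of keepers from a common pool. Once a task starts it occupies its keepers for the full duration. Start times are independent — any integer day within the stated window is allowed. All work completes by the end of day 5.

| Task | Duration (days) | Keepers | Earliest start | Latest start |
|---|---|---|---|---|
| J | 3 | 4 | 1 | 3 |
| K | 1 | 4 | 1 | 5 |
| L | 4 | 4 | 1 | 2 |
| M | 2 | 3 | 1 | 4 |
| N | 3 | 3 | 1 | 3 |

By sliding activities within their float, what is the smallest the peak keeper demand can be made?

11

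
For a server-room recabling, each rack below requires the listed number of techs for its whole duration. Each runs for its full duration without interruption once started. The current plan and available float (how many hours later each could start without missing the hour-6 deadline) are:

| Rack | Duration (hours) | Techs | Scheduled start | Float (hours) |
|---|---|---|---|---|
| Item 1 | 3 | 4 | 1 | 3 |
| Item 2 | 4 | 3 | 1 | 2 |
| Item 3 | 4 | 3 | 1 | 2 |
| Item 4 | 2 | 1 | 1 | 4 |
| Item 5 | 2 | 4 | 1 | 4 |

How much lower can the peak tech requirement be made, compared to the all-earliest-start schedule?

5

Early-start peak: h1:15  h2:15  h3:10  h4:6  h5:0  h6:0 ⇒ 15.
Leveled (Item 1@1, Item 2@1, Item 3@1, Item 4@4, Item 5@5): h1:10  h2:10  h3:10  h4:7  h5:5  h6:4 ⇒ 10.
Reduction 15 − 10 = 5.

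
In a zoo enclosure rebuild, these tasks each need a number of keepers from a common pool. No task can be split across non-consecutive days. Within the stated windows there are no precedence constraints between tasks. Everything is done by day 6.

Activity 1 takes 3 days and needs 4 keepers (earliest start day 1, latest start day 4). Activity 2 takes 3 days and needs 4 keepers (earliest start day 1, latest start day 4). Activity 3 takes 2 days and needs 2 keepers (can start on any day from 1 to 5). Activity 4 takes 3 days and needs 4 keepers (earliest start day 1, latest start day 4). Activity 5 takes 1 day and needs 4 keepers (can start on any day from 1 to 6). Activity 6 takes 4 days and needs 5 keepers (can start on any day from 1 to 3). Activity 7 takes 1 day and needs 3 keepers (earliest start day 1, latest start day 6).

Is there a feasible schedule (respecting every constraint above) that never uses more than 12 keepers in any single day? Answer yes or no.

The minimum achievable peak is 13; 12 < 13, so no feasible schedule stays within the cap.

no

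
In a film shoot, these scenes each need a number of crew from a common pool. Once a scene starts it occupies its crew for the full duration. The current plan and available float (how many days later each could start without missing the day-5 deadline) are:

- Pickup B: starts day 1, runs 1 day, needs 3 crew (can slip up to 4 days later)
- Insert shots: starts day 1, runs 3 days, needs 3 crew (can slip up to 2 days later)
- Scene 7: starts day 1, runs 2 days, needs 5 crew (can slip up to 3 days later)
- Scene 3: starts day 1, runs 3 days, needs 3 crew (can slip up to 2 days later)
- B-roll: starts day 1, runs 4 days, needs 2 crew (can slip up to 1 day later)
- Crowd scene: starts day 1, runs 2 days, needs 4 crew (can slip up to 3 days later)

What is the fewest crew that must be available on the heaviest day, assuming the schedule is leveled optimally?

10

Early-start (Pickup B@1, Insert shots@1, Scene 7@1, Scene 3@1, B-roll@1, Crowd scene@1) gives peak 20: d1:20  d2:17  d3:8  d4:2  d5:0.
Shift Scene 7→4, Scene 3→3, B-roll→2.
Schedule Pickup B@1, Insert shots@1, Scene 7@4, Scene 3@3, B-roll@2, Crowd scene@1: d1:10  d2:9  d3:8  d4:10  d5:10 — peak 10.
Total crew member-days = 47 over 5 days ⇒ peak ≥ ⌈47/5⌉ = 10, so 10 is optimal.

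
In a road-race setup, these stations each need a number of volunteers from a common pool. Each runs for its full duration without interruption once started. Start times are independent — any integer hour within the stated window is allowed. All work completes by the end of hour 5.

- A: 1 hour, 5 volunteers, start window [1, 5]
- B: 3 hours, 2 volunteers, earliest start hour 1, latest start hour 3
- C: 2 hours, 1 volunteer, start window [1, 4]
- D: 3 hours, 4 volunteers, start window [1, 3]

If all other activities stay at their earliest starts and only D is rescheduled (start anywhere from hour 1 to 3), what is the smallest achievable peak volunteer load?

D@1: h1:12  h2:7  h3:6  h4:0  h5:0 → peak 12
D@2: h1:8  h2:7  h3:6  h4:4  h5:0 → peak 8
D@3: h1:8  h2:3  h3:6  h4:4  h5:4 → peak 8
Best is D@2, peak 8.

8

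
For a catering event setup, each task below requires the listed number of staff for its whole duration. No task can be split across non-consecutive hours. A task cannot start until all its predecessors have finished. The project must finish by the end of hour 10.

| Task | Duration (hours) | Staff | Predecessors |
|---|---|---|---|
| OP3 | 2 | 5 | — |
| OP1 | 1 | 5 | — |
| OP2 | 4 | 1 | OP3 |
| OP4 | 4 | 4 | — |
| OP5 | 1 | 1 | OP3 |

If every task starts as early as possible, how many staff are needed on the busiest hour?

Early-start schedule: OP3@1, OP1@1, OP2@3, OP4@1, OP5@3.
Load per hour: hour 1: 14, hour 2: 9, hour 3: 6, hour 4: 5, hour 5: 1, hour 6: 1, hour 7: 0, hour 8: 0, hour 9: 0, hour 10: 0.
Peak is 14.

14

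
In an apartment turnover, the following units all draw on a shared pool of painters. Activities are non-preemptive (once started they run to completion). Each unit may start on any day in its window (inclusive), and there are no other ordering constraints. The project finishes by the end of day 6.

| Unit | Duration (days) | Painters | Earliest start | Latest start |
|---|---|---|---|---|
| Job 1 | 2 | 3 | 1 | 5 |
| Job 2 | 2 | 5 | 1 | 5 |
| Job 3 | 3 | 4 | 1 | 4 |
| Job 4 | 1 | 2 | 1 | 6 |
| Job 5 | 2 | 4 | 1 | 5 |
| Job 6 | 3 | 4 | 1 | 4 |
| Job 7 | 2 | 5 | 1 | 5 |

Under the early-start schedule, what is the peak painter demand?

27

Early-start schedule: Job 1@1, Job 2@1, Job 3@1, Job 4@1, Job 5@1, Job 6@1, Job 7@1.
Load per day: day 1: 27, day 2: 25, day 3: 8, day 4: 0, day 5: 0, day 6: 0.
Peak is 27.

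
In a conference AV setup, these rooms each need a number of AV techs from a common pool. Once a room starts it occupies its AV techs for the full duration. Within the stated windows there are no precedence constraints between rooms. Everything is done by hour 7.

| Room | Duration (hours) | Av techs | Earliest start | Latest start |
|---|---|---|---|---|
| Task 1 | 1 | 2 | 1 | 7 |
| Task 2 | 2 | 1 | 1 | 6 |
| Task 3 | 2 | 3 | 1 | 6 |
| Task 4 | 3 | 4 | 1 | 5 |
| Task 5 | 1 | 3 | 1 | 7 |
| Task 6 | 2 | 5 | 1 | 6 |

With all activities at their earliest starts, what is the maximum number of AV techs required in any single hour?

18

Early-start schedule: Task 1@1, Task 2@1, Task 3@1, Task 4@1, Task 5@1, Task 6@1.
Load per hour: hour 1: 18, hour 2: 13, hour 3: 4, hour 4: 0, hour 5: 0, hour 6: 0, hour 7: 0.
Peak is 18.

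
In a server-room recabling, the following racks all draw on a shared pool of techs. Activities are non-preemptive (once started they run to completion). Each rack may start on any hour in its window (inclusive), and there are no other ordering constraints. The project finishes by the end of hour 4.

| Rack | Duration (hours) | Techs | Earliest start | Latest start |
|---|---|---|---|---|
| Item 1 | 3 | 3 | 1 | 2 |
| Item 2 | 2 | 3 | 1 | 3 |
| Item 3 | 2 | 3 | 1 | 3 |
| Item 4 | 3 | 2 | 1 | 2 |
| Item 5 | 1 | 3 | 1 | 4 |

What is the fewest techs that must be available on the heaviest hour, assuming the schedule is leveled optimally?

8

Early-start (Item 1@1, Item 2@1, Item 3@1, Item 4@1, Item 5@1) gives peak 14: h1:14  h2:11  h3:5  h4:0.
Shift Item 3→3, Item 5→4.
Schedule Item 1@1, Item 2@1, Item 3@3, Item 4@1, Item 5@4: h1:8  h2:8  h3:8  h4:6 — peak 8.
Total tech-hours = 30 over 4 hours ⇒ peak ≥ ⌈30/4⌉ = 8, so 8 is optimal.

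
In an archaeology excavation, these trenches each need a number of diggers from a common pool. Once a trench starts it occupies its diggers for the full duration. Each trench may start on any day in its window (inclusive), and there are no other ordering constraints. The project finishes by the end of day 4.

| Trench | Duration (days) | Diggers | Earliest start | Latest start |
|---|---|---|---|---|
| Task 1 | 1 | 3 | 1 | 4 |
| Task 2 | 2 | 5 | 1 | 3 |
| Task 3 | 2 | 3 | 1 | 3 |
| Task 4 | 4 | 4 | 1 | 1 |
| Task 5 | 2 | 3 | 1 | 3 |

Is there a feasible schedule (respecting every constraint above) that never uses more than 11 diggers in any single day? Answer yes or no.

no

The minimum achievable peak is 12; 11 < 12, so no feasible schedule stays within the cap.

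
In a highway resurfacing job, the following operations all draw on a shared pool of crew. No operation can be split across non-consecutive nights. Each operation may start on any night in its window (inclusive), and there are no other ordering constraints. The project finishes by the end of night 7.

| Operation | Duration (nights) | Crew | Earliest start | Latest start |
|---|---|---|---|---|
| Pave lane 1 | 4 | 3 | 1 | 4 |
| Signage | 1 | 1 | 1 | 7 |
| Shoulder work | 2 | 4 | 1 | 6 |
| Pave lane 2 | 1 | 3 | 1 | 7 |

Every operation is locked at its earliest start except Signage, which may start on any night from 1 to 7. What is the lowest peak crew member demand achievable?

10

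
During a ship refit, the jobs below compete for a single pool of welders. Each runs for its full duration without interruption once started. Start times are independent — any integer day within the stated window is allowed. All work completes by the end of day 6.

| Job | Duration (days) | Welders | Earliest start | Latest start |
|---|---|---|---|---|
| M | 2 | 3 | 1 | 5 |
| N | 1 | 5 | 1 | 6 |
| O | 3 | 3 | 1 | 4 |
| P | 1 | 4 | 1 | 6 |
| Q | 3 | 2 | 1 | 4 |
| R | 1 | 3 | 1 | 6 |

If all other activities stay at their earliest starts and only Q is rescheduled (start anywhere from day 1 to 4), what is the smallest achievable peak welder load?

Q@1: d1:20  d2:8  d3:5  d4:0  d5:0  d6:0 → peak 20
Q@2: d1:18  d2:8  d3:5  d4:2  d5:0  d6:0 → peak 18
Q@3: d1:18  d2:6  d3:5  d4:2  d5:2  d6:0 → peak 18
Q@4: d1:18  d2:6  d3:3  d4:2  d5:2  d6:2 → peak 18
Best is Q@2, peak 18.

18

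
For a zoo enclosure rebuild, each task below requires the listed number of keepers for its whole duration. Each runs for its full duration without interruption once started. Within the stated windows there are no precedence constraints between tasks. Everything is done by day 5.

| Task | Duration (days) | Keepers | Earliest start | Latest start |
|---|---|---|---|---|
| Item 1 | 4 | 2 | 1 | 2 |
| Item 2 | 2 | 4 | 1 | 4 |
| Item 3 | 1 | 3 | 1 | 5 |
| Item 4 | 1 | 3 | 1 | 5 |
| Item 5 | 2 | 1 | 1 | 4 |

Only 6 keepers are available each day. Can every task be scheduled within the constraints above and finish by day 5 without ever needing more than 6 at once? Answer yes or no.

Schedule Item 1@1, Item 2@1, Item 3@3, Item 4@4, Item 5@3: d1:6  d2:6  d3:6  d4:6  d5:0 — peak 6 ≤ 6.

yes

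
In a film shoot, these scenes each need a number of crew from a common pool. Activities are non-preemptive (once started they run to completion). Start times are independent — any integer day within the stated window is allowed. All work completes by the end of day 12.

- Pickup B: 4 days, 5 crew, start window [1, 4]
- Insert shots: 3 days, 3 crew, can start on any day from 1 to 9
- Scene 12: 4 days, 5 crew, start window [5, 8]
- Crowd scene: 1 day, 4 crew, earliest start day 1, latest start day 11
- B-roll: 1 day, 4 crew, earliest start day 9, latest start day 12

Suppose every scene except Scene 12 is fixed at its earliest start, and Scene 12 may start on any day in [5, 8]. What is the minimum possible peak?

Scene 12@5: d1:12  d2:8  d3:8  d4:5  d5:5  d6:5  d7:5  d8:5  d9:4  d10:0  d11:0  d12:0 → peak 12
Scene 12@6: d1:12  d2:8  d3:8  d4:5  d5:0  d6:5  d7:5  d8:5  d9:9  d10:0  d11:0  d12:0 → peak 12
Scene 12@7: d1:12  d2:8  d3:8  d4:5  d5:0  d6:0  d7:5  d8:5  d9:9  d10:5  d11:0  d12:0 → peak 12
Scene 12@8: d1:12  d2:8  d3:8  d4:5  d5:0  d6:0  d7:0  d8:5  d9:9  d10:5  d11:5  d12:0 → peak 12
Best is Scene 12@5, peak 12.

12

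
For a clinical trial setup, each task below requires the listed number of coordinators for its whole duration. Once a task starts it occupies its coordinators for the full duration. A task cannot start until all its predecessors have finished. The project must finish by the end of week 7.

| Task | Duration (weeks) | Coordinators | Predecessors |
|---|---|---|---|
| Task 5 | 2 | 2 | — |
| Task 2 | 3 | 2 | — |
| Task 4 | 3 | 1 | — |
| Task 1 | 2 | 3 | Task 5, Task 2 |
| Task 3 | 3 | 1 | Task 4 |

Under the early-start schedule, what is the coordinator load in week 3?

At early start, week 3 has: Task 2, Task 4.
Demand: 2 + 1 = 3.

3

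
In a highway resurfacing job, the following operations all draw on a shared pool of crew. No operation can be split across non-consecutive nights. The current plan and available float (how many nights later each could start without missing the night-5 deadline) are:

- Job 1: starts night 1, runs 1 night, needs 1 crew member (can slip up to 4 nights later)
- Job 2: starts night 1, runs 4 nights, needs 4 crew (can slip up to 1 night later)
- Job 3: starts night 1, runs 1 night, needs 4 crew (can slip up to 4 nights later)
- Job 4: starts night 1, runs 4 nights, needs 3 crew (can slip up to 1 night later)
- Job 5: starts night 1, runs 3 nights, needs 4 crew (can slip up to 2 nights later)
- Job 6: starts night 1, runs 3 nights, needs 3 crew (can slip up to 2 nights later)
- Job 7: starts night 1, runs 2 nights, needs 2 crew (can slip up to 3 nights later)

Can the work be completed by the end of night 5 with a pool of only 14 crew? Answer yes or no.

yes

Schedule Job 1@1, Job 2@1, Job 3@1, Job 4@1, Job 5@2, Job 6@3, Job 7@1: n1:14  n2:13  n3:14  n4:14  n5:3 — peak 14 ≤ 14.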